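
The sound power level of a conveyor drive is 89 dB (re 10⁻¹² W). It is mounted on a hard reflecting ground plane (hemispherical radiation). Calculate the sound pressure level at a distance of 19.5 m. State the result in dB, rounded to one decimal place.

The power spreads over a hemisphere of area 2π·r², so L_p = L_w − 10·log₁₀(2π·r²).
2π·r² = 2389 m², 10·log₁₀ of that is 33.782 dB.
L_p = 89 − 33.782 = 55.22 dB.

55.2 dB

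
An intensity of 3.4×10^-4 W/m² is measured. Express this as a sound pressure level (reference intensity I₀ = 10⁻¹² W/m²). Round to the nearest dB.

Dividing by I₀ shifts the exponent by 12: I/I₀ = 3.4×10^8.
L = 10·(0.5315 + 8) = 85.31 dB.

85 dB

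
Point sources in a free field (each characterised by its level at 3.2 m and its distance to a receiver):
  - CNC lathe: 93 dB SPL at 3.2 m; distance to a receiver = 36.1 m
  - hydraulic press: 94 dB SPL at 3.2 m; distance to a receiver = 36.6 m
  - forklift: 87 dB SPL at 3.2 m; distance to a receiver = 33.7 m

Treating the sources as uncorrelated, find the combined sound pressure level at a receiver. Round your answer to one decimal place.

76.0 dB SPL

First find each source's level at the receiver (point-source: −20·log₁₀(r/r_ref)), then combine on an intensity basis.
CNC lathe: 93 − 20·log₁₀(36.1/3.2) = 93 − 21.05 = 71.95 dB SPL.
hydraulic press: 94 − 20·log₁₀(36.6/3.2) = 94 − 21.17 = 72.83 dB SPL.
forklift: 87 − 20·log₁₀(33.7/3.2) = 87 − 20.45 = 66.55 dB SPL.
Σ 10^(L/10) = 3.940e+07 → L_total = 10·log₁₀(3.940e+07) = 75.95 dB SPL.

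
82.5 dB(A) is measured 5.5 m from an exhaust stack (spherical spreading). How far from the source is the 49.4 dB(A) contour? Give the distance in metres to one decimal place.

For a point source L₁ − L₂ = 20·log₁₀(r₂/r₁), so r₂ = r₁·10^((L₁−L₂)/20).
r₂ = 5.5·10^((82.5−49.4)/20) = 5.5·10^(33.1/20) = 248.52 m.

248.5 m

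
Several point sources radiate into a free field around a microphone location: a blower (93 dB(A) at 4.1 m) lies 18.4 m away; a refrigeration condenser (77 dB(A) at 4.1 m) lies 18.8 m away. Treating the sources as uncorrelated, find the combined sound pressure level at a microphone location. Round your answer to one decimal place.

80.1 dB(A)

Propagate each source to the receiver with L = L_ref − 20·log₁₀(r/r_ref), then add intensities.
blower: 93 − 20·log₁₀(18.4/4.1) = 93 − 13.04 = 79.96 dB(A).
refrigeration condenser: 77 − 20·log₁₀(18.8/4.1) = 77 − 13.23 = 63.77 dB(A).
Σ 10^(L/10) = 1.015e+08 → L_total = 10·log₁₀(1.015e+08) = 80.06 dB(A).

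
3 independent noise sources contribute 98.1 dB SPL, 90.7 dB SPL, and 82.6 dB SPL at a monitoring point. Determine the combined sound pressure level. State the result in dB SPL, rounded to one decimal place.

For uncorrelated sources the intensities add, so convert each level to linear form, sum, and take 10·log₁₀ of the total.
Σ 10^(L/10) = 10^(98.1/10) + 10^(90.7/10) + 10^(82.6/10) = 7.813e+09.
L_total = 10·log₁₀(7.813e+09) = 98.93 dB SPL.

98.9 dB SPL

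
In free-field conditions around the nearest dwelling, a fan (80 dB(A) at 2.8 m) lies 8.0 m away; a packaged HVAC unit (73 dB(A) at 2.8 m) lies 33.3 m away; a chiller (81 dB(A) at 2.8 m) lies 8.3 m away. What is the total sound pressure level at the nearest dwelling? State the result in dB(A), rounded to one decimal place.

Propagate each source to the receiver with L = L_ref − 20·log₁₀(r/r_ref), then add intensities.
fan: 80 − 20·log₁₀(8.0/2.8) = 80 − 9.12 = 70.88 dB(A).
packaged HVAC unit: 73 − 20·log₁₀(33.3/2.8) = 73 − 21.51 = 51.49 dB(A).
chiller: 81 − 20·log₁₀(8.3/2.8) = 81 − 9.44 = 71.56 dB(A).
Σ 10^(L/10) = 2.672e+07 → L_total = 10·log₁₀(2.672e+07) = 74.27 dB(A).

74.3 dB(A)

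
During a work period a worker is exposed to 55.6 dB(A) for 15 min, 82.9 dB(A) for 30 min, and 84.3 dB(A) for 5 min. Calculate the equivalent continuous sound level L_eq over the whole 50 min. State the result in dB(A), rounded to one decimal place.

L_eq = 10·log₁₀[(1/T)·Σ tᵢ·10^(Lᵢ/10)] with T = 50 min.
Σ tᵢ·10^(Lᵢ/10) = 15·10^(55.6/10) + 30·10^(82.9/10) + 5·10^(84.3/10) = 7.201e+09.
L_eq = 10·log₁₀(7.201e+09/50) = 81.58 dB(A).

81.6 dB(A)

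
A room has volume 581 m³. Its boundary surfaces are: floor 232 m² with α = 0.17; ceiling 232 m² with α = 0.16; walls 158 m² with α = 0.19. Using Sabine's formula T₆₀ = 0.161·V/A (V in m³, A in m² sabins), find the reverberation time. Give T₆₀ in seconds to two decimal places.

Summing Sᵢαᵢ: 232·0.17 + 232·0.16 + 158·0.19 = 106.58 m².
T₆₀ = 0.161·V/A = 0.161·581/106.58 = 0.878 s.

0.88 s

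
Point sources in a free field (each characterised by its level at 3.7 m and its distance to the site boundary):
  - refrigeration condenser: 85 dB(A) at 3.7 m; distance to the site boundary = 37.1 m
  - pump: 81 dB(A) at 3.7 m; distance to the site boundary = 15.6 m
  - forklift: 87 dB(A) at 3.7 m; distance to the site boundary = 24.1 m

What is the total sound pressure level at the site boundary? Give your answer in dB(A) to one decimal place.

Propagate each source to the receiver with L = L_ref − 20·log₁₀(r/r_ref), then add intensities.
refrigeration condenser: 85 − 20·log₁₀(37.1/3.7) = 85 − 20.02 = 64.98 dB(A).
pump: 81 − 20·log₁₀(15.6/3.7) = 81 − 12.50 = 68.50 dB(A).
forklift: 87 − 20·log₁₀(24.1/3.7) = 87 − 16.28 = 70.72 dB(A).
Σ 10^(L/10) = 2.204e+07 → L_total = 10·log₁₀(2.204e+07) = 73.43 dB(A).

73.4 dB(A)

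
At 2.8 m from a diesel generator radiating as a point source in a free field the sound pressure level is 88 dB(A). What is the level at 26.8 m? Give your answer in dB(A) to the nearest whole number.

68 dB(A)

Point-source attenuation: ΔL = 20·log₁₀(r₂/r₁) = 20·log₁₀(26.8/2.8) = 19.620 dB.
L₂ = 88 − 20·log₁₀(26.8/2.8) = 88 − 19.620 = 68.38 dB(A).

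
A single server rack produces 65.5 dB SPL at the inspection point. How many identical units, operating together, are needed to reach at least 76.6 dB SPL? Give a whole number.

N identical sources give L₁ + 10·log₁₀ N, so require 10·log₁₀ N ≥ 76.6 − 65.5 = 11.1 dB.
N ≥ 10^(11.1/10) = 12.882, so N = 13.

13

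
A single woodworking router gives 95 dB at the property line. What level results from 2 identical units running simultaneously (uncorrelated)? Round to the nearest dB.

N identical incoherent sources raise the level by 10·log₁₀ N.
L_total = 95 + 10·log₁₀(2) = 95 + 3.010 = 98.01 dB.

98 dB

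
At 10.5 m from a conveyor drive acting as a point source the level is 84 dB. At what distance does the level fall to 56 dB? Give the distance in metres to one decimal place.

Point-source spreading drops the level by 20·log₁₀(r₂/r₁); inverting, r₂/r₁ = 10^(ΔL/20).
r₂ = 10.5·10^((84−56)/20) = 10.5·10^(28.0/20) = 263.75 m.

263.7 m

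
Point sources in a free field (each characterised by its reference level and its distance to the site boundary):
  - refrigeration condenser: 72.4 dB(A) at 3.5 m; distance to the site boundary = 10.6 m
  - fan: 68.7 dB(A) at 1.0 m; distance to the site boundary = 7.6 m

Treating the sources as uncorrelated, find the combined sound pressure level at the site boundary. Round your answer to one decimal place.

Propagate each source to the receiver with L = L_ref − 20·log₁₀(r/r_ref), then add intensities.
refrigeration condenser: 72.4 − 20·log₁₀(10.6/3.5) = 72.4 − 9.62 = 62.78 dB(A).
fan: 68.7 − 20·log₁₀(7.6/1.0) = 68.7 − 17.62 = 51.08 dB(A).
Σ 10^(L/10) = 2.023e+06 → L_total = 10·log₁₀(2.023e+06) = 63.06 dB(A).

63.1 dB(A)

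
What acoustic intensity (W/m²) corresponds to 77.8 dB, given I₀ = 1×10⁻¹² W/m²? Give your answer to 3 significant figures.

6.03e-05 W/m²

I = I₀·10^(L/10) = 10⁻¹² × 10^(77.8/10) = 10^(-4.220).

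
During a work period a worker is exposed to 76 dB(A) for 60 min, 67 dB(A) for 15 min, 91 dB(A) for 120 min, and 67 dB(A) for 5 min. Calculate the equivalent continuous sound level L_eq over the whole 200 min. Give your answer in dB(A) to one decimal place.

88.9 dB(A)

L_eq = 10·log₁₀[(1/T)·Σ tᵢ·10^(Lᵢ/10)] with T = 200 min.
Σ tᵢ·10^(Lᵢ/10) = 60·10^(76/10) + 15·10^(67/10) + 120·10^(91/10) + 5·10^(67/10) = 1.536e+11.
L_eq = 10·log₁₀(1.536e+11/200) = 88.85 dB(A).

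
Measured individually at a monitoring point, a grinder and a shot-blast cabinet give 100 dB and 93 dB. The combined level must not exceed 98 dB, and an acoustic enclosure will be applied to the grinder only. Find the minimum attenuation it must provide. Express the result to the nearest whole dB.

4 dB

The untreated sources together contribute 10^(93/10) = 1.995e+09, i.e. 93.00 dB.
The limit corresponds to 10^(98/10) = 6.310e+09; subtracting the fixed part leaves 4.314e+09 for the grinder, i.e. 96.35 dB.
Required insertion loss = 100 − 96.35 = 3.65 dB.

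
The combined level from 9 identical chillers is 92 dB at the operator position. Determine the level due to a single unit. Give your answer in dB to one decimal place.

82.5 dB

For N identical incoherent sources L_total = L₁ + 10·log₁₀ N, so L₁ = 92 − 10·log₁₀(9) = 92 − 9.542.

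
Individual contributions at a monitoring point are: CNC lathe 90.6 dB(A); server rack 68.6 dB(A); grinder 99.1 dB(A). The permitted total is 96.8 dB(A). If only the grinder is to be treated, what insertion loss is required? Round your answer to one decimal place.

Fixed contribution from the other sources: Σ 10^(L/10) = 10^(90.6/10) + 10^(68.6/10) = 1.155e+09 (90.63 dB(A)).
To meet 96.8 dB(A) overall, the treated grinder may contribute at most 10^(96.8/10) − 1.155e+09 = 3.631e+09, i.e. 95.60 dB(A).
Required insertion loss = 99.1 − 95.60 = 3.50 dB.

3.5 dB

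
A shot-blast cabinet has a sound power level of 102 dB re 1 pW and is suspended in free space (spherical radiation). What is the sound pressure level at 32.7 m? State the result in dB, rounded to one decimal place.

L_p = L_w − 10·log₁₀(4π·r²) with r = 32.7 m.
4π·r² = 1.344e+04 m², 10·log₁₀ of that is 41.283 dB.
L_p = 102 − 41.283 = 60.72 dB.

60.7 dB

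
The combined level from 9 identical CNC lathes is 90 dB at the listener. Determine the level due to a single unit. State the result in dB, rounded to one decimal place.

Dividing the total intensity by 9 lowers the level by 10·log₁₀ 9 = 9.542 dB: L₁ = 90 − 9.542.

80.5 dB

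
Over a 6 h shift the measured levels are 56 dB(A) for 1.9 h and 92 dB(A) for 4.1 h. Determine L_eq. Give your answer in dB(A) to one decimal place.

90.3 dB(A)

The energy average is taken in the linear domain: L_eq = 10·log₁₀[(Σ tᵢ·10^(Lᵢ/10))/T], T = 6 h.
Σ tᵢ·10^(Lᵢ/10) = 1.9·10^(56/10) + 4.1·10^(92/10) = 6.499e+09.
L_eq = 10·log₁₀(6.499e+09/6) = 90.35 dB(A).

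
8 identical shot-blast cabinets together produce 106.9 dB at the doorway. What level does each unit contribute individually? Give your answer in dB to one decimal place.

97.9 dB

8 equal contributions raise the level by 10·log₁₀ 8 = 9.031 dB, so each unit alone gives 106.9 − 9.031.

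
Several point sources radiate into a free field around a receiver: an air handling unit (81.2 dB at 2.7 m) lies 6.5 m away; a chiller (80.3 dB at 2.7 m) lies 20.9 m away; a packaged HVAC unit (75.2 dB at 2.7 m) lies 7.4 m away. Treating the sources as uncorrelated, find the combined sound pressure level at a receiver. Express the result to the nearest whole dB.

First find each source's level at the receiver (point-source: −20·log₁₀(r/r_ref)), then combine on an intensity basis.
air handling unit: 81.2 − 20·log₁₀(6.5/2.7) = 81.2 − 7.63 = 73.57 dB.
chiller: 80.3 − 20·log₁₀(20.9/2.7) = 80.3 − 17.78 = 62.52 dB.
packaged HVAC unit: 75.2 − 20·log₁₀(7.4/2.7) = 75.2 − 8.76 = 66.44 dB.
Σ 10^(L/10) = 2.894e+07 → L_total = 10·log₁₀(2.894e+07) = 74.62 dB.

75 dB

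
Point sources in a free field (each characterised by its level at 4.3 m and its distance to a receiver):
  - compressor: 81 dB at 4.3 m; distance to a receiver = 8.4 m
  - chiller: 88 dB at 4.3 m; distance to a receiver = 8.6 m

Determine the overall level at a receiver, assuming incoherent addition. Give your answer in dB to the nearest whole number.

Apply inverse-square spreading to bring every level to the receiver, then sum 10^(L/10).
compressor: 81 − 20·log₁₀(8.4/4.3) = 81 − 5.82 = 75.18 dB.
chiller: 88 − 20·log₁₀(8.6/4.3) = 88 − 6.02 = 81.98 dB.
Σ 10^(L/10) = 1.907e+08 → L_total = 10·log₁₀(1.907e+08) = 82.80 dB.

83 dB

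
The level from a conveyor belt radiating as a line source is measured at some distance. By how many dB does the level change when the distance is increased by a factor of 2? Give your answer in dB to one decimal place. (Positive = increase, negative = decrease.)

-3.0 dB

Line-source spreading: ΔL = −10·log₁₀(r₂/r₁).
ΔL = −10·log₁₀(2) = -3.01 dB.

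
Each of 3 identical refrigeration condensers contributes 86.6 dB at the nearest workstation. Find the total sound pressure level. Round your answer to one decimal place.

91.4 dB

With 3 equal, uncorrelated contributions the intensity is 3× that of one unit, giving a rise of 10·log₁₀ 3.
L_total = 86.6 + 10·log₁₀(3) = 86.6 + 4.771 = 91.37 dB.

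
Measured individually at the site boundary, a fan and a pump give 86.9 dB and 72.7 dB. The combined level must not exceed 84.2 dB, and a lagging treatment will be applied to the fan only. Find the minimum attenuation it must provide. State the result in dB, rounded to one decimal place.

3.0 dB

Fixed contribution from the other source: Σ 10^(L/10) = 10^(72.7/10) = 1.862e+07 (72.70 dB).
To meet 84.2 dB overall, the treated fan may contribute at most 10^(84.2/10) − 1.862e+07 = 2.444e+08, i.e. 83.88 dB.
Required insertion loss = 86.9 − 83.88 = 3.02 dB.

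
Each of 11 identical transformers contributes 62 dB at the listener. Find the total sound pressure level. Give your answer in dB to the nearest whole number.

72 dB

L_total = L₁ + 10·log₁₀ N for N identical incoherent sources.
L_total = 62 + 10·log₁₀(11) = 62 + 10.414 = 72.41 dB.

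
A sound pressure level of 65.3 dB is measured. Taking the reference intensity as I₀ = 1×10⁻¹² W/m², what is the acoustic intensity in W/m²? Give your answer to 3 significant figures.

I/I₀ = 10^(65.3/10) = 3.388e+06, so I = 3.388e+06 × 10⁻¹² W/m².

3.39e-06 W/m²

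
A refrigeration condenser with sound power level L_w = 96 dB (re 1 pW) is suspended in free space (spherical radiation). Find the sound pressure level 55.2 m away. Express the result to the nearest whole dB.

50 dB

L_p = L_w − 10·log₁₀(4π·r²) with r = 55.2 m.
4π·r² = 3.829e+04 m², 10·log₁₀ of that is 45.831 dB.
L_p = 96 − 45.831 = 50.17 dB.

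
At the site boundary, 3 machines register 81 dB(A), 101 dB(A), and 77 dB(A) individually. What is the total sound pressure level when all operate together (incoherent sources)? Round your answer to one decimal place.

101.1 dB(A)

For uncorrelated sources the intensities add, so convert each level to linear form, sum, and take 10·log₁₀ of the total.
Σ 10^(L/10) = 10^(81/10) + 10^(101/10) + 10^(77/10) = 1.277e+10.
L_total = 10·log₁₀(1.277e+10) = 101.06 dB(A).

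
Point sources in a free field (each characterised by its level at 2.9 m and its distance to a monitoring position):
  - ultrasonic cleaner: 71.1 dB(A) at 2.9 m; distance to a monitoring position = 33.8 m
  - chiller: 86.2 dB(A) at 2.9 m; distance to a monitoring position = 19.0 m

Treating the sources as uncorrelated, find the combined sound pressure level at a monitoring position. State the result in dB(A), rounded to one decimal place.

First find each source's level at the receiver (point-source: −20·log₁₀(r/r_ref)), then combine on an intensity basis.
ultrasonic cleaner: 71.1 − 20·log₁₀(33.8/2.9) = 71.1 − 21.33 = 49.77 dB(A).
chiller: 86.2 − 20·log₁₀(19.0/2.9) = 86.2 − 16.33 = 69.87 dB(A).
Σ 10^(L/10) = 9.806e+06 → L_total = 10·log₁₀(9.806e+06) = 69.92 dB(A).

69.9 dB(A)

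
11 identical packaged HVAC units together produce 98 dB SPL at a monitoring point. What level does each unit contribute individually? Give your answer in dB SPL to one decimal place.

87.6 dB SPL

For N identical incoherent sources L_total = L₁ + 10·log₁₀ N, so L₁ = 98 − 10·log₁₀(11) = 98 − 10.414.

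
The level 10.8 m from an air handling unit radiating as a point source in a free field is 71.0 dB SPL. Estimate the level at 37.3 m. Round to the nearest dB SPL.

Spherical spreading from a point source gives a 20·log₁₀(r₂/r₁) drop.
L₂ = 71.0 − 20·log₁₀(37.3/10.8) = 71.0 − 10.766 = 60.23 dB SPL.

60 dB SPL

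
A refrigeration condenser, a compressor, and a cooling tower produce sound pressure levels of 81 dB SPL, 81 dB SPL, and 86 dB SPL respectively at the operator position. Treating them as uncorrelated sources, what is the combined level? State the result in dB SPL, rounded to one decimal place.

88.1 dB SPL

For uncorrelated sources the intensities add, so convert each level to linear form, sum, and take 10·log₁₀ of the total.
Σ 10^(L/10) = 10^(81/10) + 10^(81/10) + 10^(86/10) = 6.499e+08.
L_total = 10·log₁₀(6.499e+08) = 88.13 dB SPL.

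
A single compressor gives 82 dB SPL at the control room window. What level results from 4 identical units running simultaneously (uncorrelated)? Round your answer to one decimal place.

88.0 dB SPL

N identical incoherent sources raise the level by 10·log₁₀ N.
L_total = 82 + 10·log₁₀(4) = 82 + 6.021 = 88.02 dB SPL.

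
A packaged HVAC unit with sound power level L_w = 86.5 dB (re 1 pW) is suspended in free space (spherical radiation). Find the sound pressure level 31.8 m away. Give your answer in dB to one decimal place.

45.5 dB

L_p = L_w − 10·log₁₀(4π·r²) with r = 31.8 m.
4π·r² = 1.271e+04 m², 10·log₁₀ of that is 41.041 dB.
L_p = 86.5 − 41.041 = 45.46 dB.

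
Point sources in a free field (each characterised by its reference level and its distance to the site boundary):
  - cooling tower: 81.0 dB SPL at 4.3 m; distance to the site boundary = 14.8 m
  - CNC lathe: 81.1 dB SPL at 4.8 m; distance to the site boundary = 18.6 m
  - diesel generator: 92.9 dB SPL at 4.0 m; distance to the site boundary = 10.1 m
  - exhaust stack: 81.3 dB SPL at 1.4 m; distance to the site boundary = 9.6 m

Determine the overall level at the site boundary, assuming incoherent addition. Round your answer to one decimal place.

85.2 dB SPL

First find each source's level at the receiver (point-source: −20·log₁₀(r/r_ref)), then combine on an intensity basis.
cooling tower: 81.0 − 20·log₁₀(14.8/4.3) = 81.0 − 10.74 = 70.26 dB SPL.
CNC lathe: 81.1 − 20·log₁₀(18.6/4.8) = 81.1 − 11.77 = 69.33 dB SPL.
diesel generator: 92.9 − 20·log₁₀(10.1/4.0) = 92.9 − 8.05 = 84.85 dB SPL.
exhaust stack: 81.3 − 20·log₁₀(9.6/1.4) = 81.3 − 16.72 = 64.58 dB SPL.
Σ 10^(L/10) = 3.279e+08 → L_total = 10·log₁₀(3.279e+08) = 85.16 dB SPL.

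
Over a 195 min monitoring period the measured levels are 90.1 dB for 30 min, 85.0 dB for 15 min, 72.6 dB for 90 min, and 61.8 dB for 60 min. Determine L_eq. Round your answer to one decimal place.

The energy average is taken in the linear domain: L_eq = 10·log₁₀[(Σ tᵢ·10^(Lᵢ/10))/T], T = 195 min.
Σ tᵢ·10^(Lᵢ/10) = 30·10^(90.1/10) + 15·10^(85.0/10) + 90·10^(72.6/10) + 60·10^(61.8/10) = 3.717e+10.
L_eq = 10·log₁₀(3.717e+10/195) = 82.80 dB.

82.8 dB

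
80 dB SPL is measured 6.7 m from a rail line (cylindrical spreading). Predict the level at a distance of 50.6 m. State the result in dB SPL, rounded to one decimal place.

71.2 dB SPL

Line-source attenuation: ΔL = 10·log₁₀(r₂/r₁) = 10·log₁₀(50.6/6.7) = 8.781 dB.
L₂ = 80 − 10·log₁₀(50.6/6.7) = 80 − 8.781 = 71.22 dB SPL.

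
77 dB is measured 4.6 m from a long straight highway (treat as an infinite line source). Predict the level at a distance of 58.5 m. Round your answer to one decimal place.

66.0 dB

For a line source, L₂ = L₁ − 10·log₁₀(r₂/r₁).
L₂ = 77 − 10·log₁₀(58.5/4.6) = 77 − 11.044 = 65.96 dB.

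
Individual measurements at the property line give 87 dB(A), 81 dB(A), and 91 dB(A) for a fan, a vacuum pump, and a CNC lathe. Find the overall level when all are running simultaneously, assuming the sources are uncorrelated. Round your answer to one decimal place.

92.8 dB(A)

For uncorrelated sources the intensities add, so convert each level to linear form, sum, and take 10·log₁₀ of the total.
Σ 10^(L/10) = 10^(87/10) + 10^(81/10) + 10^(91/10) = 1.886e+09.
L_total = 10·log₁₀(1.886e+09) = 92.76 dB(A).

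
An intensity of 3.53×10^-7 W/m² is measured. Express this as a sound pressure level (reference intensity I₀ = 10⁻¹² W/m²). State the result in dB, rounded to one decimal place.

55.5 dB

I/I₀ = 3.53×10^-7/10⁻¹² = 3.53×10^5, and L = 10·log₁₀(I/I₀).
L = 10·(0.5478 + 5) = 55.48 dB.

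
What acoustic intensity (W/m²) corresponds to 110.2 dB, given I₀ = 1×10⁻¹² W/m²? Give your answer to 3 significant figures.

I/I₀ = 10^(110.2/10) = 1.047e+11, so I = 1.047e+11 × 10⁻¹² W/m².

0.105 W/m²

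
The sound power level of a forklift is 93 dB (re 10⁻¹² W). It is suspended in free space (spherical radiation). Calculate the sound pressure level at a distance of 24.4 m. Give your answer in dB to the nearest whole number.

The power spreads over a sphere of area 4π·r², so L_p = L_w − 10·log₁₀(4π·r²).
4π·r² = 7482 m², 10·log₁₀ of that is 38.740 dB.
L_p = 93 − 38.740 = 54.26 dB.

54 dB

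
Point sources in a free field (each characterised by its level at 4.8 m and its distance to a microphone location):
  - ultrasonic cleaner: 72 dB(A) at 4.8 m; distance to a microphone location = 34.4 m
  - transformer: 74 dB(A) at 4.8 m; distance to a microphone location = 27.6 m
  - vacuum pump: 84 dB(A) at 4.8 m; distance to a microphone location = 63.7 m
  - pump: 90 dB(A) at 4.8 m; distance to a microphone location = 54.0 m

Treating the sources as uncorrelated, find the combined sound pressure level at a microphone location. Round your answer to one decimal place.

70.2 dB(A)

Propagate each source to the receiver with L = L_ref − 20·log₁₀(r/r_ref), then add intensities.
ultrasonic cleaner: 72 − 20·log₁₀(34.4/4.8) = 72 − 17.11 = 54.89 dB(A).
transformer: 74 − 20·log₁₀(27.6/4.8) = 74 − 15.19 = 58.81 dB(A).
vacuum pump: 84 − 20·log₁₀(63.7/4.8) = 84 − 22.46 = 61.54 dB(A).
pump: 90 − 20·log₁₀(54.0/4.8) = 90 − 21.02 = 68.98 dB(A).
Σ 10^(L/10) = 1.040e+07 → L_total = 10·log₁₀(1.040e+07) = 70.17 dB(A).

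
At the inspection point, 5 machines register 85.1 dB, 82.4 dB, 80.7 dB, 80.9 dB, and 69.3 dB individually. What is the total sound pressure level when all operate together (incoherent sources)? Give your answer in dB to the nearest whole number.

89 dB

Incoherent sources combine by intensity addition: L_total = 10·log₁₀(Σ 10^(L_i/10)).
Σ 10^(L/10) = 10^(85.1/10) + 10^(82.4/10) + 10^(80.7/10) + 10^(80.9/10) + 10^(69.3/10) = 7.464e+08.
L_total = 10·log₁₀(7.464e+08) = 88.73 dB.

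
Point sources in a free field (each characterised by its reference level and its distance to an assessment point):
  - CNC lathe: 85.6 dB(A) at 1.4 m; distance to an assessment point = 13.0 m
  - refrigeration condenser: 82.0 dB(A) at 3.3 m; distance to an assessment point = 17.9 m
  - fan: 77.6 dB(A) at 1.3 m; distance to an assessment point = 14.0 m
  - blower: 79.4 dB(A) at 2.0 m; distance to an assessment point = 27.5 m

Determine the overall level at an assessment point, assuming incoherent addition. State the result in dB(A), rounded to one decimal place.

Apply inverse-square spreading to bring every level to the receiver, then sum 10^(L/10).
CNC lathe: 85.6 − 20·log₁₀(13.0/1.4) = 85.6 − 19.36 = 66.24 dB(A).
refrigeration condenser: 82.0 − 20·log₁₀(17.9/3.3) = 82.0 − 14.69 = 67.31 dB(A).
fan: 77.6 − 20·log₁₀(14.0/1.3) = 77.6 − 20.64 = 56.96 dB(A).
blower: 79.4 − 20·log₁₀(27.5/2.0) = 79.4 − 22.77 = 56.63 dB(A).
Σ 10^(L/10) = 1.055e+07 → L_total = 10·log₁₀(1.055e+07) = 70.23 dB(A).

70.2 dB(A)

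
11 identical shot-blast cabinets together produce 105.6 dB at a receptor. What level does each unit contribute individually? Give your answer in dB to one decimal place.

For N identical incoherent sources L_total = L₁ + 10·log₁₀ N, so L₁ = 105.6 − 10·log₁₀(11) = 105.6 − 10.414.

95.2 dB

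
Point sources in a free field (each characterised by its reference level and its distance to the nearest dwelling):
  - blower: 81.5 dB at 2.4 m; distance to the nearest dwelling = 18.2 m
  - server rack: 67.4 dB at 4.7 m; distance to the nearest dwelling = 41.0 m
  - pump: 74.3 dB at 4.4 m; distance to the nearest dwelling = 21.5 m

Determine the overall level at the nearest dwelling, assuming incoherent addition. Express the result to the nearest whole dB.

Propagate each source to the receiver with L = L_ref − 20·log₁₀(r/r_ref), then add intensities.
blower: 81.5 − 20·log₁₀(18.2/2.4) = 81.5 − 17.60 = 63.90 dB.
server rack: 67.4 − 20·log₁₀(41.0/4.7) = 67.4 − 18.81 = 48.59 dB.
pump: 74.3 − 20·log₁₀(21.5/4.4) = 74.3 − 13.78 = 60.52 dB.
Σ 10^(L/10) = 3.656e+06 → L_total = 10·log₁₀(3.656e+06) = 65.63 dB.

66 dB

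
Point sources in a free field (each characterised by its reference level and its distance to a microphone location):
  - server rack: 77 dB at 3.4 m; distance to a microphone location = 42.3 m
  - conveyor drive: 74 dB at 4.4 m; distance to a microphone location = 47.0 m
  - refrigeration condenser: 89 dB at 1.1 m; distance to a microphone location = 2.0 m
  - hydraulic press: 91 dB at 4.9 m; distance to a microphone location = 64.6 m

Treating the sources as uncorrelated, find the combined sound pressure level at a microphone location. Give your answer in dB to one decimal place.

83.9 dB

Apply inverse-square spreading to bring every level to the receiver, then sum 10^(L/10).
server rack: 77 − 20·log₁₀(42.3/3.4) = 77 − 21.90 = 55.10 dB.
conveyor drive: 74 − 20·log₁₀(47.0/4.4) = 74 − 20.57 = 53.43 dB.
refrigeration condenser: 89 − 20·log₁₀(2.0/1.1) = 89 − 5.19 = 83.81 dB.
hydraulic press: 91 − 20·log₁₀(64.6/4.9) = 91 − 22.40 = 68.60 dB.
Σ 10^(L/10) = 2.481e+08 → L_total = 10·log₁₀(2.481e+08) = 83.95 dB.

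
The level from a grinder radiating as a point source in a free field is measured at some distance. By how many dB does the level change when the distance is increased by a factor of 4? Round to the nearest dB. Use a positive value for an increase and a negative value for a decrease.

Point-source spreading: ΔL = −20·log₁₀(r₂/r₁).
ΔL = −20·log₁₀(4) = -12.04 dB.

-12 dB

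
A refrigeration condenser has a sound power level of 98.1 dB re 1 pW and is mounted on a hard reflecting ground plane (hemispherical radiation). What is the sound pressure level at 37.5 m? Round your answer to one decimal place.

The power spreads over a hemisphere of area 2π·r², so L_p = L_w − 10·log₁₀(2π·r²).
2π·r² = 8836 m², 10·log₁₀ of that is 39.462 dB.
L_p = 98.1 − 39.462 = 58.64 dB.

58.6 dB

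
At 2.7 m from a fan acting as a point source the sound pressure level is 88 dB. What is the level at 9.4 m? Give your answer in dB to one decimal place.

Point-source attenuation: ΔL = 20·log₁₀(r₂/r₁) = 20·log₁₀(9.4/2.7) = 10.835 dB.
L₂ = 88 − 20·log₁₀(9.4/2.7) = 88 − 10.835 = 77.16 dB.

77.2 dB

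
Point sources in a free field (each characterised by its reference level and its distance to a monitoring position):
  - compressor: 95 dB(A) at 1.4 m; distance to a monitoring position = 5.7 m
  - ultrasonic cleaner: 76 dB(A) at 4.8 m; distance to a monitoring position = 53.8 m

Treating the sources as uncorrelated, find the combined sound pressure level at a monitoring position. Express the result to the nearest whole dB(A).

83 dB(A)

Propagate each source to the receiver with L = L_ref − 20·log₁₀(r/r_ref), then add intensities.
compressor: 95 − 20·log₁₀(5.7/1.4) = 95 − 12.19 = 82.81 dB(A).
ultrasonic cleaner: 76 − 20·log₁₀(53.8/4.8) = 76 − 20.99 = 55.01 dB(A).
Σ 10^(L/10) = 1.911e+08 → L_total = 10·log₁₀(1.911e+08) = 82.81 dB(A).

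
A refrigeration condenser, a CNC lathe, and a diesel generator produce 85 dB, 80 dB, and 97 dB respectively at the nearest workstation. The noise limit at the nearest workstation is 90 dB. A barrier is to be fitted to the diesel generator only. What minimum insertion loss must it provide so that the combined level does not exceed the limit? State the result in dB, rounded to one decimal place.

Fixed contribution from the other sources: Σ 10^(L/10) = 10^(85/10) + 10^(80/10) = 4.162e+08 (86.19 dB).
The limit corresponds to 10^(90/10) = 1.000e+09; subtracting the fixed part leaves 5.838e+08 for the diesel generator, i.e. 87.66 dB.
Required insertion loss = 97 − 87.66 = 9.34 dB.

9.3 dB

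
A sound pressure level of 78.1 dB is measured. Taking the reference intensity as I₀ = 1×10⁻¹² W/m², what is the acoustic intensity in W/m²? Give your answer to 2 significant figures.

6.5e-05 W/m²

L = 10·log₁₀(I/I₀) ⇒ I = I₀·10^(L/10) = 10⁻¹² × 10^7.81.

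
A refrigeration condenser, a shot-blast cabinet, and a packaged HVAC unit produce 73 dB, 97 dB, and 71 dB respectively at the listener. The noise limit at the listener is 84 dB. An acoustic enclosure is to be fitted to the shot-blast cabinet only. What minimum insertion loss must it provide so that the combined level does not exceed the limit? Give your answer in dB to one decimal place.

13.6 dB

Everything except the shot-blast cabinet sums to 10^(73/10) + 10^(71/10) = 3.254e+07 in linear terms, 75.12 dB.
The limit corresponds to 10^(84/10) = 2.512e+08; subtracting the fixed part leaves 2.186e+08 for the shot-blast cabinet, i.e. 83.40 dB.
So the shot-blast cabinet must be reduced from 97 to 83.40 dB: IL = 13.60 dB.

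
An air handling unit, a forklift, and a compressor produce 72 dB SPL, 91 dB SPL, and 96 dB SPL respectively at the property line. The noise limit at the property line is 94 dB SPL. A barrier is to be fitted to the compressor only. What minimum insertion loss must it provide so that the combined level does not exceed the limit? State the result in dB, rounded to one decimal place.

Everything except the compressor sums to 10^(72/10) + 10^(91/10) = 1.275e+09 in linear terms, 91.05 dB SPL.
The limit corresponds to 10^(94/10) = 2.512e+09; subtracting the fixed part leaves 1.237e+09 for the compressor, i.e. 90.92 dB SPL.
So the compressor must be reduced from 96 to 90.92 dB SPL: IL = 5.08 dB.

5.1 dB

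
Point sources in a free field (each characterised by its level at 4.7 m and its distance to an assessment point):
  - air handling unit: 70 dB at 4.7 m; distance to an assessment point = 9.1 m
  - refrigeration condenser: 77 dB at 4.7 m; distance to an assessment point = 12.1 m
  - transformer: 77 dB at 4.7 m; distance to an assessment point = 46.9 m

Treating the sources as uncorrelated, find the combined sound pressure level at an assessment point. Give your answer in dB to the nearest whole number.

Propagate each source to the receiver with L = L_ref − 20·log₁₀(r/r_ref), then add intensities.
air handling unit: 70 − 20·log₁₀(9.1/4.7) = 70 − 5.74 = 64.26 dB.
refrigeration condenser: 77 − 20·log₁₀(12.1/4.7) = 77 − 8.21 = 68.79 dB.
transformer: 77 − 20·log₁₀(46.9/4.7) = 77 − 19.98 = 57.02 dB.
Σ 10^(L/10) = 1.073e+07 → L_total = 10·log₁₀(1.073e+07) = 70.31 dB.

70 dB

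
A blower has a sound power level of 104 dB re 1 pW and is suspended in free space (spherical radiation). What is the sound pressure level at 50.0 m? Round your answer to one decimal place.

59.0 dB

Free-field spherical radiation: L_p = L_w − 10·log₁₀(4π·r²), r = 50.0 m.
4π·r² = 3.142e+04 m², 10·log₁₀ of that is 44.971 dB.
L_p = 104 − 44.971 = 59.03 dB.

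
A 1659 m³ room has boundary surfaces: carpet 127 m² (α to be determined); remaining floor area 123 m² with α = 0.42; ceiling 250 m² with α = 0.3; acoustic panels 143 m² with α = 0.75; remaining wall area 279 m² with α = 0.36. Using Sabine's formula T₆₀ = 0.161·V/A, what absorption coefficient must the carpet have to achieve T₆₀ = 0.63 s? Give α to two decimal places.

0.71

From T₆₀ = 0.161·V/A, the target T₆₀ = 0.63 s needs A = 0.161·1659/0.63 = 423.97 m².
Absorption from the other surfaces = 123·0.42 + 250·0.3 + 143·0.75 + 279·0.36 = 334.35 m², so the carpet must supply 89.62 m² over 127 m².
α = 89.62/127 = 0.706.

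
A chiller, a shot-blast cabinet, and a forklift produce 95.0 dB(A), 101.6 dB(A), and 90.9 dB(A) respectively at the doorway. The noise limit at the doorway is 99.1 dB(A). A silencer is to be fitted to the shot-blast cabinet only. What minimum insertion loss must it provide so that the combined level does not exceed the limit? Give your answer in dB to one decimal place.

Fixed contribution from the other sources: Σ 10^(L/10) = 10^(95.0/10) + 10^(90.9/10) = 4.393e+09 (96.43 dB(A)).
To meet 99.1 dB(A) overall, the treated shot-blast cabinet may contribute at most 10^(99.1/10) − 4.393e+09 = 3.736e+09, i.e. 95.72 dB(A).
So the shot-blast cabinet must be reduced from 101.6 to 95.72 dB(A): IL = 5.88 dB.

5.9 dB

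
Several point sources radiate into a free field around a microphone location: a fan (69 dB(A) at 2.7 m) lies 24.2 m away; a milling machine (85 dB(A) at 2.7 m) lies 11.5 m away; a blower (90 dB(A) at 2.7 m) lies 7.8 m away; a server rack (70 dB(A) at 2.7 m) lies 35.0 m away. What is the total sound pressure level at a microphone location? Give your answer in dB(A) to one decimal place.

First find each source's level at the receiver (point-source: −20·log₁₀(r/r_ref)), then combine on an intensity basis.
fan: 69 − 20·log₁₀(24.2/2.7) = 69 − 19.05 = 49.95 dB(A).
milling machine: 85 − 20·log₁₀(11.5/2.7) = 85 − 12.59 = 72.41 dB(A).
blower: 90 − 20·log₁₀(7.8/2.7) = 90 − 9.21 = 80.79 dB(A).
server rack: 70 − 20·log₁₀(35.0/2.7) = 70 − 22.25 = 47.75 dB(A).
Σ 10^(L/10) = 1.374e+08 → L_total = 10·log₁₀(1.374e+08) = 81.38 dB(A).

81.4 dB(A)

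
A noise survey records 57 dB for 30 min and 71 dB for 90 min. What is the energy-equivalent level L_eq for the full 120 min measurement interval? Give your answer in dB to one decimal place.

69.8 dB

L_eq = 10·log₁₀[(1/T)·Σ tᵢ·10^(Lᵢ/10)] with T = 120 min.
Σ tᵢ·10^(Lᵢ/10) = 30·10^(57/10) + 90·10^(71/10) = 1.148e+09.
L_eq = 10·log₁₀(1.148e+09/120) = 69.81 dB.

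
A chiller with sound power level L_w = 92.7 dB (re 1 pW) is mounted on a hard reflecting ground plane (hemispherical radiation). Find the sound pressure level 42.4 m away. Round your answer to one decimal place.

52.2 dB

Free-field hemispherical radiation: L_p = L_w − 10·log₁₀(2π·r²), r = 42.4 m.
2π·r² = 1.13e+04 m², 10·log₁₀ of that is 40.529 dB.
L_p = 92.7 − 40.529 = 52.17 dB.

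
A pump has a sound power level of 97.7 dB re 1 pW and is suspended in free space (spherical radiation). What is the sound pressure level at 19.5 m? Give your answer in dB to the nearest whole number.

61 dB

Free-field spherical radiation: L_p = L_w − 10·log₁₀(4π·r²), r = 19.5 m.
4π·r² = 4778 m², 10·log₁₀ of that is 36.793 dB.
L_p = 97.7 − 36.793 = 60.91 dB.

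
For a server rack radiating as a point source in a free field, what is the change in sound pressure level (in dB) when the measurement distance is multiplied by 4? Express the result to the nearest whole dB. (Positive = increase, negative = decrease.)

With spherical spreading the level changes by −20·log₁₀(r₂/r₁).
ΔL = −20·log₁₀(4) = -12.04 dB.

-12 dB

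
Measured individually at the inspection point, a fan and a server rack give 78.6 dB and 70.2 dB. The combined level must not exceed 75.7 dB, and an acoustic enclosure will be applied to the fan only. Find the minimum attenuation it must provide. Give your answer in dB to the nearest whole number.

4 dB

Fixed contribution from the other source: Σ 10^(L/10) = 10^(70.2/10) = 1.047e+07 (70.20 dB).
The limit corresponds to 10^(75.7/10) = 3.715e+07; subtracting the fixed part leaves 2.668e+07 for the fan, i.e. 74.26 dB.
So the fan must be reduced from 78.6 to 74.26 dB: IL = 4.34 dB.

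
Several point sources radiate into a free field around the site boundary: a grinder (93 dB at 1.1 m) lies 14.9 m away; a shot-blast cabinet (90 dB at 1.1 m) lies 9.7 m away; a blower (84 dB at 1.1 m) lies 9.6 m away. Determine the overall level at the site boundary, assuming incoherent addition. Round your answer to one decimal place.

74.3 dB

Propagate each source to the receiver with L = L_ref − 20·log₁₀(r/r_ref), then add intensities.
grinder: 93 − 20·log₁₀(14.9/1.1) = 93 − 22.64 = 70.36 dB.
shot-blast cabinet: 90 − 20·log₁₀(9.7/1.1) = 90 − 18.91 = 71.09 dB.
blower: 84 − 20·log₁₀(9.6/1.1) = 84 − 18.82 = 65.18 dB.
Σ 10^(L/10) = 2.703e+07 → L_total = 10·log₁₀(2.703e+07) = 74.32 dB.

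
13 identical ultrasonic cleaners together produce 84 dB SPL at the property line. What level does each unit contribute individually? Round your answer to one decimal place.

Dividing the total intensity by 13 lowers the level by 10·log₁₀ 13 = 11.139 dB: L₁ = 84 − 11.139.

72.9 dB SPL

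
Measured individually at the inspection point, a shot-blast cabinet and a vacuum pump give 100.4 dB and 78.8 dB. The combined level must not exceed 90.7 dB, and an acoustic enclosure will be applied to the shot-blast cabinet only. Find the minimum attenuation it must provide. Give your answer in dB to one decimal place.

10.0 dB

Everything except the shot-blast cabinet sums to 10^(78.8/10) = 7.586e+07 in linear terms, 78.80 dB.
The limit corresponds to 10^(90.7/10) = 1.175e+09; subtracting the fixed part leaves 1.099e+09 for the shot-blast cabinet, i.e. 90.41 dB.
Required insertion loss = 100.4 − 90.41 = 9.99 dB.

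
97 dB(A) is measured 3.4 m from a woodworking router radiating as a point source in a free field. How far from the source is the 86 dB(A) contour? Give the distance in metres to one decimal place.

12.1 m

Point-source spreading drops the level by 20·log₁₀(r₂/r₁); inverting, r₂/r₁ = 10^(ΔL/20).
r₂ = 3.4·10^((97−86)/20) = 3.4·10^(11.0/20) = 12.06 m.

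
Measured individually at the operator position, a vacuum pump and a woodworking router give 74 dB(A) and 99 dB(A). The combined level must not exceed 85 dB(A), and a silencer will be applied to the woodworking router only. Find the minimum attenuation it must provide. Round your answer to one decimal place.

14.4 dB

Fixed contribution from the other source: Σ 10^(L/10) = 10^(74/10) = 2.512e+07 (74.00 dB(A)).
To meet 85 dB(A) overall, the treated woodworking router may contribute at most 10^(85/10) − 2.512e+07 = 2.911e+08, i.e. 84.64 dB(A).
Required insertion loss = 99 − 84.64 = 14.36 dB.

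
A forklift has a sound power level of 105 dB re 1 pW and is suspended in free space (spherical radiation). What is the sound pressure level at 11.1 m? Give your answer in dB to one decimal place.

73.1 dB

The power spreads over a sphere of area 4π·r², so L_p = L_w − 10·log₁₀(4π·r²).
4π·r² = 1548 m², 10·log₁₀ of that is 31.899 dB.
L_p = 105 − 31.899 = 73.10 dB.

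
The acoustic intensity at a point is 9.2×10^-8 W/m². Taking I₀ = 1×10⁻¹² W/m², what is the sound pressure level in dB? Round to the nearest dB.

50 dB

Dividing by I₀ shifts the exponent by 12: I/I₀ = 9.2×10^4.
L = 10·(0.9638 + 4) = 49.64 dB.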